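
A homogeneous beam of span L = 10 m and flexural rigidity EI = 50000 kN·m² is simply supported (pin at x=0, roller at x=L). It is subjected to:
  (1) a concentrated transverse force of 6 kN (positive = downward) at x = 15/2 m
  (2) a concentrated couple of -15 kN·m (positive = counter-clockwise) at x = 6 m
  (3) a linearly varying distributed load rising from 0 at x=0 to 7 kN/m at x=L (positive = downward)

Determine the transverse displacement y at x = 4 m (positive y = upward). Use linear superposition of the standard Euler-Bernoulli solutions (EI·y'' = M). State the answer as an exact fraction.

y(4) = -140317/15000000 m

Load 1 — point force P=6 kN at a=15/2 m (b=L-a=5/2):
  y_1 = -Pbx(L²-b²-x²)/(6LEI)  [x≤a] = -6·(5/2)·4·(10²-(5/2)²-4²)/(6·10·50000) = -311/200000 m
Load 2 — applied couple M₀=-15 kN·m at a=6 m (b=L-a=4):
  y_2 = (M₀x³/(6L)+C₁x)/EI  [x≤a] with C₁=M₀(3b²-L²)/(6L)=13 = ((-15)·4³/(6·10)+13·4)/50000 = 9/12500 m
Load 3 — triangular load w₀=7 kN/m (0→w₀ over full span):
  y_3 = -w₀x(7L⁴-10L²x²+3x⁴)/(360LEI) = -7·4·(7·10⁴-10·10²·4²+3·4⁴)/(360·10·50000) = -7987/937500 m
Superposition: y = Σ y_i = -140317/15000000 m ≈ -0.009354 m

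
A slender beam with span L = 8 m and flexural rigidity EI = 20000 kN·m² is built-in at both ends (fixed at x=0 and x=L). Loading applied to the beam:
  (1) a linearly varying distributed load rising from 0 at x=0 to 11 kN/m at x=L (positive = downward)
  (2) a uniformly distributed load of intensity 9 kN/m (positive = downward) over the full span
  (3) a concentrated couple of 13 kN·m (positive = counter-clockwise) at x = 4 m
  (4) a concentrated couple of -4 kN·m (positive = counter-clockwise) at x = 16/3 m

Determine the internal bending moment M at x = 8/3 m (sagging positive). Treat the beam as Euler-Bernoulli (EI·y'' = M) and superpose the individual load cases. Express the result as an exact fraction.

M(8/3) = 42433/1620 kN·m

Load 1 — triangular load w₀=11 kN/m (0→w₀ over full span):
  M_1 = 3w₀Lx/20 - w₀L²/30 - w₀x³/(6L) = 3·11·8·(8/3)/20 - 11·8²/30 - 11·(8/3)³/(6·8) = 2992/405 kN·m
Load 2 — uniform load w=9 kN/m over full span:
  M_2 = wLx/2 - wL²/12 - wx²/2 = 9·8·(8/3)/2 - 9·8²/12 - 9·(8/3)²/2 = 16 kN·m
Load 3 — applied couple M₀=13 kN·m at a=4 m (b=L-a=4):
  M_3 = R_Ax - M_A  [x≤a] with R_A=39/16, M_A=13/4 = (39/16)·(8/3) - (13/4) = 13/4 kN·m
Load 4 — applied couple M₀=-4 kN·m at a=16/3 m (b=L-a=8/3):
  M_4 = R_Ax - M_A  [x≤a] with R_A=-2/3, M_A=-4/3 = (-2/3)·(8/3) - (-4/3) = -4/9 kN·m
Superposition: M = Σ M_i = 42433/1620 kN·m ≈ 26.193210 kN·m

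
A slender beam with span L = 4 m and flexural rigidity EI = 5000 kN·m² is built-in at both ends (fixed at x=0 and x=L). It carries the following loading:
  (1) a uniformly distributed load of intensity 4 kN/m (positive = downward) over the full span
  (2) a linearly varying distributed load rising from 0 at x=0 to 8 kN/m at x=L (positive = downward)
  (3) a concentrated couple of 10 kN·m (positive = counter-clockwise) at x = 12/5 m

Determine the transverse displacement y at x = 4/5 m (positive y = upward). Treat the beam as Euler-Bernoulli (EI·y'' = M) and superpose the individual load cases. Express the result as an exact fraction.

y(4/5) = -16232/29296875 m

Load 1 — uniform load w=4 kN/m over full span:
  y_1 = -wx²(L-x)²/(24EI) = -4·(4/5)²·(4-(4/5))²/(24·5000) = -256/1171875 m
Load 2 — triangular load w₀=8 kN/m (0→w₀ over full span):
  y_2 = -w₀x²(L-x)²(x+2L)/(120LEI) = -8·(4/5)²·(4-(4/5))²·((4/5)+2·4)/(120·4·5000) = -5632/29296875 m
Load 3 — applied couple M₀=10 kN·m at a=12/5 m (b=L-a=8/5):
  y_3 = (R_Ax³/6 - M_Ax²/2)/EI  [x≤a] with R_A=18/5, M_A=16/5 = ((18/5)·(4/5)³/6 - (16/5)·(4/5)²/2)/5000 = -56/390625 m
Superposition: y = Σ y_i = -16232/29296875 m ≈ -0.000554 m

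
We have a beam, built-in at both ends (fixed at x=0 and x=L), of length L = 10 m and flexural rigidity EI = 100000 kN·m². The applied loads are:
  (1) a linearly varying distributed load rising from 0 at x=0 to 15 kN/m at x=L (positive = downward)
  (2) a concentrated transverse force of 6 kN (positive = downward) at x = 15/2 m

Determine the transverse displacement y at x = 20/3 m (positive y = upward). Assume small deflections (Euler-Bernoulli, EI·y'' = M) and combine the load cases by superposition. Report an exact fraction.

y(20/3) = -703/388800 m

Load 1 — triangular load w₀=15 kN/m (0→w₀ over full span):
  y_1 = -w₀x²(L-x)²(x+2L)/(120LEI) = -15·(20/3)²·(10-(20/3))²·((20/3)+2·10)/(120·10·100000) = -2/1215 m
Load 2 — point force P=6 kN at a=15/2 m (b=L-a=5/2):
  y_2 = -Pb²x²(3aL-(3a+b)x)/(6L³EI)  [x≤a] = -6·(5/2)²·(20/3)²·(3·(15/2)·10-(3·(15/2)+(5/2))·(20/3))/(6·10³·100000) = -7/43200 m
Superposition: y = Σ y_i = -703/388800 m ≈ -0.001808 m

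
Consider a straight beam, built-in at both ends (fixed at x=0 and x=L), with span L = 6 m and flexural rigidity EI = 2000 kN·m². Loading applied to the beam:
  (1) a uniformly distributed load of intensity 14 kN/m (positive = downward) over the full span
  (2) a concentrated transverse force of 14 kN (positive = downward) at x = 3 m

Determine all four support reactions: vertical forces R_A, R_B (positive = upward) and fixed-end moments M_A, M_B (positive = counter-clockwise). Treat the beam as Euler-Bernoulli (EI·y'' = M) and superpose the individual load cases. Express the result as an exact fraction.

Load 1 — uniform load w=14 kN/m over full span:
  R_A = wL/2 = 14·6/2 = 42 kN
  M_A = wL²/12 = 14·6²/12 = 42 kN·m
  R_B = wL/2 = 14·6/2 = 42 kN
  M_B = -wL²/12 = -14·6²/12 = -42 kN·m
Load 2 — point force P=14 kN at a=3 m (b=L-a=3):
  R_A = Pb²(3a+b)/L³ = 14·3²·(3·3+3)/6³ = 7 kN
  M_A = Pab²/L² = 14·3·3²/6² = 21/2 kN·m
  R_B = Pa²(a+3b)/L³ = 14·3²·(3+3·3)/6³ = 7 kN
  M_B = -Pa²b/L² = -14·3²·3/6² = -21/2 kN·m
Superposition: R_A = 49 kN, M_A = 105/2 kN·m, R_B = 49 kN, M_B = -105/2 kN·m

R_A = 49 kN, M_A = 105/2 kN·m, R_B = 49 kN, M_B = -105/2 kN·m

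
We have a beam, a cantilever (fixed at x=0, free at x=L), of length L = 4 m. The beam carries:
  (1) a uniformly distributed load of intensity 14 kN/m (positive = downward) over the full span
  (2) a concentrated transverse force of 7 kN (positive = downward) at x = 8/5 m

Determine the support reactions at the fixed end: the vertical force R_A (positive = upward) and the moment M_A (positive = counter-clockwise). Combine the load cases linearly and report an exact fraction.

Load 1 — uniform load w=14 kN/m over full span:
  R_A = wL = 14·4 = 56 kN
  M_A = wL²/2 = 14·4²/2 = 112 kN·m
Load 2 — point force P=7 kN at a=8/5 m (b=L-a=12/5):
  R_A = P = 7 kN
  M_A = Pa = 7·(8/5) = 56/5 kN·m
Superposition: R_A = 63 kN, M_A = 616/5 kN·m

R_A = 63 kN, M_A = 616/5 kN·m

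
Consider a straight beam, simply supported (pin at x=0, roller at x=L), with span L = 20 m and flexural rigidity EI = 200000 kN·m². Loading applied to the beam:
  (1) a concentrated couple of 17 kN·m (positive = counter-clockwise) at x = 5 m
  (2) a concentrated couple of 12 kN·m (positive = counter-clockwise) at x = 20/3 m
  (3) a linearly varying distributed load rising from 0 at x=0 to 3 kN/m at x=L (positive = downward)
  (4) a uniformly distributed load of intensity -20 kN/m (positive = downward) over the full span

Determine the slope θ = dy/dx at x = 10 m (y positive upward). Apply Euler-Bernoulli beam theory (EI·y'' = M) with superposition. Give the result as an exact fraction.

Load 1 — applied couple M₀=17 kN·m at a=5 m (b=L-a=15):
  θ_1 = (M₀x²/(2L)-M₀(x-a)+C₁)/EI  [x>a] with C₁=M₀(3b²-L²)/(6L)=935/24 = (17·10²/(2·20)-17·(10-5)+(935/24))/200000 = -17/960000 rad
Load 2 — applied couple M₀=12 kN·m at a=20/3 m (b=L-a=40/3):
  θ_2 = (M₀x²/(2L)-M₀(x-a)+C₁)/EI  [x>a] with C₁=M₀(3b²-L²)/(6L)=40/3 = (12·10²/(2·20)-12·(10-(20/3))+(40/3))/200000 = 1/60000 rad
Load 3 — triangular load w₀=3 kN/m (0→w₀ over full span):
  θ_3 = -w₀(7L⁴-30L²x²+15x⁴)/(360LEI) = -3·(7·20⁴-30·20²·10²+15·10⁴)/(360·20·200000) = -7/48000 rad
Load 4 — uniform load w=-20 kN/m over full span:
  θ_4 = -w(L³-6Lx²+4x³)/(24EI) = -(-20)·(20³-6·20·10²+4·10³)/(24·200000) = 0 rad
Superposition: θ = Σ θ_i = -47/320000 rad ≈ -0.000147 rad

θ(10) = -47/320000 rad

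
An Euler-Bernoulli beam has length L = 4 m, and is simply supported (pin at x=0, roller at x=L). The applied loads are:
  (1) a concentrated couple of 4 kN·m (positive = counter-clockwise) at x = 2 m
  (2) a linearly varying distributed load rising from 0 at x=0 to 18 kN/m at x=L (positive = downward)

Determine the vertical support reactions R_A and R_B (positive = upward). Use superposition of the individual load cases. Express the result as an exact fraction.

Load 1 — applied couple M₀=4 kN·m at a=2 m (b=L-a=2):
  R_A = M₀/L = 4/4 = 1 kN
  R_B = -M₀/L = -4/4 = -1 kN
Load 2 — triangular load w₀=18 kN/m (0→w₀ over full span):
  R_A = w₀L/6 = 18·4/6 = 12 kN
  R_B = w₀L/3 = 18·4/3 = 24 kN
Superposition: R_A = 13 kN, R_B = 23 kN

R_A = 13 kN, R_B = 23 kN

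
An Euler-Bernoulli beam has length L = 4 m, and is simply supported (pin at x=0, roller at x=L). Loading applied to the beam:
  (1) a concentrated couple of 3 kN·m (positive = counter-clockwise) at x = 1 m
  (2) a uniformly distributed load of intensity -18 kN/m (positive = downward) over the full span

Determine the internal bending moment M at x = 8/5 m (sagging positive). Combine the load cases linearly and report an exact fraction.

Load 1 — applied couple M₀=3 kN·m at a=1 m (b=L-a=3):
  M_1 = M₀x/L - M₀  [x>a] = 3·(8/5)/4 - 3 = -9/5 kN·m
Load 2 — uniform load w=-18 kN/m over full span:
  M_2 = wx(L-x)/2 = (-18)·(8/5)·(4-(8/5))/2 = -864/25 kN·m
Superposition: M = Σ M_i = -909/25 kN·m ≈ -36.360000 kN·m

M(8/5) = -909/25 kN·m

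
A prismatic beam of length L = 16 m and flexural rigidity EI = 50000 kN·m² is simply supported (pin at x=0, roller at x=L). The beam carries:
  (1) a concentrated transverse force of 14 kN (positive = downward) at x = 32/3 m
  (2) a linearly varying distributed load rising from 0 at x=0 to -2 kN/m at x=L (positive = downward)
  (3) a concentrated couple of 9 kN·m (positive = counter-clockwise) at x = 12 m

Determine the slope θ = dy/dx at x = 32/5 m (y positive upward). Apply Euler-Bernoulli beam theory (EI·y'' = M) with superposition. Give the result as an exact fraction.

Load 1 — point force P=14 kN at a=32/3 m (b=L-a=16/3):
  θ_1 = -Pb(L²-b²-3x²)/(6LEI)  [x≤a] = -14·(16/3)·(16²-(16/3)²-3·(32/5)²)/(6·16·50000) = -10304/6328125 rad
Load 2 — triangular load w₀=-2 kN/m (0→w₀ over full span):
  θ_2 = -w₀(7L⁴-30L²x²+15x⁴)/(360LEI) = -(-2)·(7·16⁴-30·16²·(32/5)²+15·(32/5)⁴)/(360·16·50000) = 20672/17578125 rad
Load 3 — applied couple M₀=9 kN·m at a=12 m (b=L-a=4):
  θ_3 = (M₀x²/(2L)+C₁)/EI  [x≤a] with C₁=M₀(3b²-L²)/(6L)=-39/2 = (9·(32/5)²/(2·16)+(-39/2))/50000 = -399/2500000 rad
Superposition: θ = Σ θ_i = -3097639/5062500000 rad ≈ -0.000612 rad

θ(32/5) = -3097639/5062500000 rad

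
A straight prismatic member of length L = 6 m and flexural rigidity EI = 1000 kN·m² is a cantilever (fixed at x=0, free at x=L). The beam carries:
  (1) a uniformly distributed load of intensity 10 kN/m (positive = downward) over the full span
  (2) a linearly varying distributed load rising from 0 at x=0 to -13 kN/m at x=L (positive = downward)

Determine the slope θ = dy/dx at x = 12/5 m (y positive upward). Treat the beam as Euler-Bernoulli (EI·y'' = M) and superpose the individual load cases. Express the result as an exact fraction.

Load 1 — uniform load w=10 kN/m over full span:
  θ_1 = -wx(x²-3Lx+3L²)/(6EI) = -10·(12/5)·((12/5)²-3·6·(12/5)+3·6²)/(6·1000) = -882/3125 rad
Load 2 — triangular load w₀=-13 kN/m (0→w₀ over full span):
  θ_2 = (w₀Lx²/4-w₀L²x/3-w₀x⁴/(24L))/EI = ((-13)·6·(12/5)²/4-(-13)·6²·(12/5)/3-(-13)·(12/5)⁴/(24·6))/1000 = 20709/78125 rad
Superposition: θ = Σ θ_i = -1341/78125 rad ≈ -0.017165 rad

θ(12/5) = -1341/78125 rad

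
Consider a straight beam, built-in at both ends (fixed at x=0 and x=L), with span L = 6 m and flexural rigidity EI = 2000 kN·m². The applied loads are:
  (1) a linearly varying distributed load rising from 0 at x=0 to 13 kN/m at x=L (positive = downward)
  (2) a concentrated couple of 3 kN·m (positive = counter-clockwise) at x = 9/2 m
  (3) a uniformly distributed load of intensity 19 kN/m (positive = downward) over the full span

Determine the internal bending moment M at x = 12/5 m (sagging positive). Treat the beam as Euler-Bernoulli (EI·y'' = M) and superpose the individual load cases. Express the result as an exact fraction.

M(12/5) = 65961/2000 kN·m

Load 1 — triangular load w₀=13 kN/m (0→w₀ over full span):
  M_1 = 3w₀Lx/20 - w₀L²/30 - w₀x³/(6L) = 3·13·6·(12/5)/20 - 13·6²/30 - 13·(12/5)³/(6·6) = 936/125 kN·m
Load 2 — applied couple M₀=3 kN·m at a=9/2 m (b=L-a=3/2):
  M_2 = R_Ax - M_A  [x≤a] with R_A=9/16, M_A=15/16 = (9/16)·(12/5) - (15/16) = 33/80 kN·m
Load 3 — uniform load w=19 kN/m over full span:
  M_3 = wLx/2 - wL²/12 - wx²/2 = 19·6·(12/5)/2 - 19·6²/12 - 19·(12/5)²/2 = 627/25 kN·m
Superposition: M = Σ M_i = 65961/2000 kN·m ≈ 32.980500 kN·m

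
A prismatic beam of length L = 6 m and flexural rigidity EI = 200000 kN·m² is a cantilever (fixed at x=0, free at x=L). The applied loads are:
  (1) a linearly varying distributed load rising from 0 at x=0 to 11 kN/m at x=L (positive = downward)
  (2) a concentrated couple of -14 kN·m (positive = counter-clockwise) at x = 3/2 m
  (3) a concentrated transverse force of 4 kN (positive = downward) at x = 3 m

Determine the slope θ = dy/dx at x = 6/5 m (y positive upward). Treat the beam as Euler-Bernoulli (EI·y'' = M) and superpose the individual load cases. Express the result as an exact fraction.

θ(6/5) = -101949/125000000 rad

Load 1 — triangular load w₀=11 kN/m (0→w₀ over full span):
  θ_1 = (w₀Lx²/4-w₀L²x/3-w₀x⁴/(24L))/EI = (11·6·(6/5)²/4-11·6²·(6/5)/3-11·(6/5)⁴/(24·6))/200000 = -84249/125000000 rad
Load 2 — applied couple M₀=-14 kN·m at a=3/2 m (b=L-a=9/2):
  θ_2 = M₀x/EI  [x≤a] = (-14)·(6/5)/200000 = -21/250000 rad
Load 3 — point force P=4 kN at a=3 m (b=L-a=3):
  θ_3 = -Px(2a-x)/(2EI)  [x≤a] = -4·(6/5)·(2·3-(6/5))/(2·200000) = -9/156250 rad
Superposition: θ = Σ θ_i = -101949/125000000 rad ≈ -0.000816 rad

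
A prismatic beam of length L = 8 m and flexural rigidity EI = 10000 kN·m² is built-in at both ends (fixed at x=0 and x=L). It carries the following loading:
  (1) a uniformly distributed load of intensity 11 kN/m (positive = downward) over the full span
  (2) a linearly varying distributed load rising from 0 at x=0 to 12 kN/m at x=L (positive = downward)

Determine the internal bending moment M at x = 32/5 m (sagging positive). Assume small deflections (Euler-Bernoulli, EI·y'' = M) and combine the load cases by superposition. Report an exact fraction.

M(32/5) = -496/375 kN·m

Load 1 — uniform load w=11 kN/m over full span:
  M_1 = wLx/2 - wL²/12 - wx²/2 = 11·8·(32/5)/2 - 11·8²/12 - 11·(32/5)²/2 = -176/75 kN·m
Load 2 — triangular load w₀=12 kN/m (0→w₀ over full span):
  M_2 = 3w₀Lx/20 - w₀L²/30 - w₀x³/(6L) = 3·12·8·(32/5)/20 - 12·8²/30 - 12·(32/5)³/(6·8) = 128/125 kN·m
Superposition: M = Σ M_i = -496/375 kN·m ≈ -1.322667 kN·m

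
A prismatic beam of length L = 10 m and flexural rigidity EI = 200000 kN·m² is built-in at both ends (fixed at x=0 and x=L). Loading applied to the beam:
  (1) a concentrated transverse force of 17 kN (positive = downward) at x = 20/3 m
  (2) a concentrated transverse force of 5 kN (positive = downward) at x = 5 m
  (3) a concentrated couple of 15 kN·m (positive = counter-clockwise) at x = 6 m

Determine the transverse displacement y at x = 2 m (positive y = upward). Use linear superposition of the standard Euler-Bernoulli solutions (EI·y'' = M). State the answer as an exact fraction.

y(2) = -142541/810000000 m

Load 1 — point force P=17 kN at a=20/3 m (b=L-a=10/3):
  y_1 = -Pb²x²(3aL-(3a+b)x)/(6L³EI)  [x≤a] = -17·(10/3)²·2²·(3·(20/3)·10-(3·(20/3)+(10/3))·2)/(6·10³·200000) = -391/4050000 m
Load 2 — point force P=5 kN at a=5 m (b=L-a=5):
  y_2 = -Pb²x²(3aL-(3a+b)x)/(6L³EI)  [x≤a] = -5·5²·2²·(3·5·10-(3·5+5)·2)/(6·10³·200000) = -11/240000 m
Load 3 — applied couple M₀=15 kN·m at a=6 m (b=L-a=4):
  y_3 = (R_Ax³/6 - M_Ax²/2)/EI  [x≤a] with R_A=54/25, M_A=24/5 = ((54/25)·2³/6 - (24/5)·2²/2)/200000 = -21/625000 m
Superposition: y = Σ y_i = -142541/810000000 m ≈ -0.000176 m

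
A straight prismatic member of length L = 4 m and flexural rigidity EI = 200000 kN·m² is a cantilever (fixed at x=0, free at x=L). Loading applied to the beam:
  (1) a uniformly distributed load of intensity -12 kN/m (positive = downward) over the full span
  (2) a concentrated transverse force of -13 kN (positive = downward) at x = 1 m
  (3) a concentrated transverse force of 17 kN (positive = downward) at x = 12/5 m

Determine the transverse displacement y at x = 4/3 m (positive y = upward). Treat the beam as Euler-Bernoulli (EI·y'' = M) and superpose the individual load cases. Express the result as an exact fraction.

y(4/3) = 449/2000000 m

Load 1 — uniform load w=-12 kN/m over full span:
  y_1 = -wx²(x²-4Lx+6L²)/(24EI) = -(-12)·(4/3)²·((4/3)²-4·4·(4/3)+6·4²)/(24·200000) = 86/253125 m
Load 2 — point force P=-13 kN at a=1 m (b=L-a=3):
  y_2 = -Pa²(3x-a)/(6EI)  [x>a] = -(-13)·1²·(3·(4/3)-1)/(6·200000) = 13/400000 m
Load 3 — point force P=17 kN at a=12/5 m (b=L-a=8/5):
  y_3 = -Px²(3a-x)/(6EI)  [x≤a] = -17·(4/3)²·(3·(12/5)-(4/3))/(6·200000) = -187/1265625 m
Superposition: y = Σ y_i = 449/2000000 m ≈ 0.000225 m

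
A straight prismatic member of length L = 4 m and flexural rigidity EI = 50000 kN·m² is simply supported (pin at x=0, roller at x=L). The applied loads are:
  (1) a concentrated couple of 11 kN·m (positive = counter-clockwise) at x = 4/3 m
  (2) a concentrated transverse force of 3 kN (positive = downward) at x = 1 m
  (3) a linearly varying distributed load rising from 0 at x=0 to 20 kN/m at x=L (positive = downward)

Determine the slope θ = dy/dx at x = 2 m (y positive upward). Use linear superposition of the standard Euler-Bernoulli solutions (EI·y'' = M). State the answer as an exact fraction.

θ(2) = -41/3600000 rad

Load 1 — applied couple M₀=11 kN·m at a=4/3 m (b=L-a=8/3):
  θ_1 = (M₀x²/(2L)-M₀(x-a)+C₁)/EI  [x>a] with C₁=M₀(3b²-L²)/(6L)=22/9 = (11·2²/(2·4)-11·(2-(4/3))+(22/9))/50000 = 11/900000 rad
Load 2 — point force P=3 kN at a=1 m (b=L-a=3):
  θ_2 = -Pa(2L²-6Lx+3x²+a²)/(6LEI)  [x>a] = -3·1·(2·4²-6·4·2+3·2²+1²)/(6·4·50000) = 3/400000 rad
Load 3 — triangular load w₀=20 kN/m (0→w₀ over full span):
  θ_3 = -w₀(7L⁴-30L²x²+15x⁴)/(360LEI) = -20·(7·4⁴-30·4²·2²+15·2⁴)/(360·4·50000) = -7/225000 rad
Superposition: θ = Σ θ_i = -41/3600000 rad ≈ -0.000011 rad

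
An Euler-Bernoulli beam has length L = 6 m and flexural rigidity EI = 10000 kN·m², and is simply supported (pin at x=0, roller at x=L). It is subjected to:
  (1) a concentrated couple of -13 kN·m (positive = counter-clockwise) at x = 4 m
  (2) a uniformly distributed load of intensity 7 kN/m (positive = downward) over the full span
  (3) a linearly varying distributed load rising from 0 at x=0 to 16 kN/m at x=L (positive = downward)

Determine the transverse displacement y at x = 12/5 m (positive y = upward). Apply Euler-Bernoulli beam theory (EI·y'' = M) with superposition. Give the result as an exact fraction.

y(12/5) = -870587/39062500 m

Load 1 — applied couple M₀=-13 kN·m at a=4 m (b=L-a=2):
  y_1 = (M₀x³/(6L)+C₁x)/EI  [x≤a] with C₁=M₀(3b²-L²)/(6L)=26/3 = ((-13)·(12/5)³/(6·6)+(26/3)·(12/5))/10000 = 247/156250 m
Load 2 — uniform load w=7 kN/m over full span:
  y_2 = -wx(L³-2Lx²+x³)/(24EI) = -7·(12/5)·(6³-2·6·(12/5)²+(12/5)³)/(24·10000) = -17577/1562500 m
Load 3 — triangular load w₀=16 kN/m (0→w₀ over full span):
  y_3 = -w₀x(7L⁴-10L²x²+3x⁴)/(360LEI) = -16·(12/5)·(7·6⁴-10·6²·(12/5)²+3·(12/5)⁴)/(360·6·10000) = -123228/9765625 m
Superposition: y = Σ y_i = -870587/39062500 m ≈ -0.022287 m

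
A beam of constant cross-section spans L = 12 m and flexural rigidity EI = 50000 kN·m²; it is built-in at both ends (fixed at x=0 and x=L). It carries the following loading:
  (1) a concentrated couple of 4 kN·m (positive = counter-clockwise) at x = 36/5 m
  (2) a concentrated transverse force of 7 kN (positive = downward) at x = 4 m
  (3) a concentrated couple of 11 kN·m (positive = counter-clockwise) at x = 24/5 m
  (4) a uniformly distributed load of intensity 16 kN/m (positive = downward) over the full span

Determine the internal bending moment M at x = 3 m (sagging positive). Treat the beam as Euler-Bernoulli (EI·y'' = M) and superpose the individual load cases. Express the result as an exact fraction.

Load 1 — applied couple M₀=4 kN·m at a=36/5 m (b=L-a=24/5):
  M_1 = R_Ax - M_A  [x≤a] with R_A=12/25, M_A=32/25 = (12/25)·3 - (32/25) = 4/25 kN·m
Load 2 — point force P=7 kN at a=4 m (b=L-a=8):
  M_2 = Pb²(3a+b)x/L³ - Pab²/L²  [x≤a] = 7·8²·(3·4+8)·3/12³ - 7·4·8²/12² = 28/9 kN·m
Load 3 — applied couple M₀=11 kN·m at a=24/5 m (b=L-a=36/5):
  M_3 = R_Ax - M_A  [x≤a] with R_A=33/25, M_A=33/25 = (33/25)·3 - (33/25) = 66/25 kN·m
Load 4 — uniform load w=16 kN/m over full span:
  M_4 = wLx/2 - wL²/12 - wx²/2 = 16·12·3/2 - 16·12²/12 - 16·3²/2 = 24 kN·m
Superposition: M = Σ M_i = 1346/45 kN·m ≈ 29.911111 kN·m

M(3) = 1346/45 kN·m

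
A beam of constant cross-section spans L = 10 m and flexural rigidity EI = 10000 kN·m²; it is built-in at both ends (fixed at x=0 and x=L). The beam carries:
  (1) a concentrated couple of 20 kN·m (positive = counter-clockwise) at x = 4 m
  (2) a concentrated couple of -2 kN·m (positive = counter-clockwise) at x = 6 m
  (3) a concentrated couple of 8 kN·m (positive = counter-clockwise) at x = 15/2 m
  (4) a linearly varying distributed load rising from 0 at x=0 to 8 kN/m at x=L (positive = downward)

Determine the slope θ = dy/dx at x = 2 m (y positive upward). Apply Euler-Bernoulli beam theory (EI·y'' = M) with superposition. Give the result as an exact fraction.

θ(2) = -736/234375 rad

Load 1 — applied couple M₀=20 kN·m at a=4 m (b=L-a=6):
  θ_1 = (R_Ax²/2 - M_Ax)/EI  [x≤a] with R_A=72/25, M_A=12/5 = ((72/25)·2²/2 - (12/5)·2)/10000 = 3/31250 rad
Load 2 — applied couple M₀=-2 kN·m at a=6 m (b=L-a=4):
  θ_2 = (R_Ax²/2 - M_Ax)/EI  [x≤a] with R_A=-36/125, M_A=-16/25 = ((-36/125)·2²/2 - (-16/25)·2)/10000 = 11/156250 rad
Load 3 — applied couple M₀=8 kN·m at a=15/2 m (b=L-a=5/2):
  θ_3 = (R_Ax²/2 - M_Ax)/EI  [x≤a] with R_A=9/10, M_A=5/2 = ((9/10)·2²/2 - (5/2)·2)/10000 = -1/3125 rad
Load 4 — triangular load w₀=8 kN/m (0→w₀ over full span):
  θ_4 = -w₀(2x(L-x)(L-2x)(x+2L)+x²(L-x)²)/(120LEI) = -8·(2·2·(10-2)·(10-2·2)·(2+2·10)+2²·(10-2)²)/(120·10·10000) = -28/9375 rad
Superposition: θ = Σ θ_i = -736/234375 rad ≈ -0.003140 rad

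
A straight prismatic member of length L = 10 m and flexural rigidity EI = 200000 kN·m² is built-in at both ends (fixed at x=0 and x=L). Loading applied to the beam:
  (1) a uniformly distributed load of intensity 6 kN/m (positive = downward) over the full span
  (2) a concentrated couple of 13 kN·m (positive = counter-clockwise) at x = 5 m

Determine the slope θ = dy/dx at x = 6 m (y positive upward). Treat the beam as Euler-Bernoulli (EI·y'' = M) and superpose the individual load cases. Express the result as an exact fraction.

θ(6) = 133/1000000 rad

Load 1 — uniform load w=6 kN/m over full span:
  θ_1 = -wx(L-x)(L-2x)/(12EI) = -6·6·(10-6)·(10-2·6)/(12·200000) = 3/25000 rad
Load 2 — applied couple M₀=13 kN·m at a=5 m (b=L-a=5):
  θ_2 = (R_Ax²/2 - M_Ax - M₀(x-a))/EI  [x>a] with R_A=39/20, M_A=13/4 = ((39/20)·6²/2 - (13/4)·6 - 13·(6-5))/200000 = 13/1000000 rad
Superposition: θ = Σ θ_i = 133/1000000 rad ≈ 0.000133 rad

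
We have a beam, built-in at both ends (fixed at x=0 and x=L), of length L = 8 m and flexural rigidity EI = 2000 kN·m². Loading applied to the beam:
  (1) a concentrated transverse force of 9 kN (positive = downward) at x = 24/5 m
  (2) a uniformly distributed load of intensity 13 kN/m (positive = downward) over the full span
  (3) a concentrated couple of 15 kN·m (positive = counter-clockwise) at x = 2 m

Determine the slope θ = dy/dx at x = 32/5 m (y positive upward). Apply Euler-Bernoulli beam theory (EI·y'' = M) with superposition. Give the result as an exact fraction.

Load 1 — point force P=9 kN at a=24/5 m (b=L-a=16/5):
  θ_1 = Pa²(L-x)(2bL-(3b+a)(L-x))/(2L³EI)  [x>a] = 9·(24/5)²·(8-(32/5))·(2·(16/5)·8-(3·(16/5)+(24/5))·(8-(32/5)))/(2·8³·2000) = 1782/390625 rad
Load 2 — uniform load w=13 kN/m over full span:
  θ_2 = -wx(L-x)(L-2x)/(12EI) = -13·(32/5)·(8-(32/5))·(8-2·(32/5))/(12·2000) = 416/15625 rad
Load 3 — applied couple M₀=15 kN·m at a=2 m (b=L-a=6):
  θ_3 = (R_Ax²/2 - M_Ax - M₀(x-a))/EI  [x>a] with R_A=135/64, M_A=-45/16 = ((135/64)·(32/5)²/2 - (-45/16)·(32/5) - 15·((32/5)-2))/2000 = -3/1250 rad
Superposition: θ = Σ θ_i = 22489/781250 rad ≈ 0.028786 rad

θ(32/5) = 22489/781250 rad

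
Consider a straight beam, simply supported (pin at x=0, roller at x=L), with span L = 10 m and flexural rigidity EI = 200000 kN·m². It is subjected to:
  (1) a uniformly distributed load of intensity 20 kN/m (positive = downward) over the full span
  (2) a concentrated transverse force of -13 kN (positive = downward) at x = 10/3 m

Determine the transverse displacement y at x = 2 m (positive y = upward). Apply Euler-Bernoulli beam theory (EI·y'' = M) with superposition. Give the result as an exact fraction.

Load 1 — uniform load w=20 kN/m over full span:
  y_1 = -wx(L³-2Lx²+x³)/(24EI) = -20·2·(10³-2·10·2²+2³)/(24·200000) = -29/3750 m
Load 2 — point force P=-13 kN at a=10/3 m (b=L-a=20/3):
  y_2 = -Pbx(L²-b²-x²)/(6LEI)  [x≤a] = -(-13)·(20/3)·2·(10²-(20/3)²-2²)/(6·10·200000) = 377/506250 m
Superposition: y = Σ y_i = -1769/253125 m ≈ -0.006989 m

y(2) = -1769/253125 m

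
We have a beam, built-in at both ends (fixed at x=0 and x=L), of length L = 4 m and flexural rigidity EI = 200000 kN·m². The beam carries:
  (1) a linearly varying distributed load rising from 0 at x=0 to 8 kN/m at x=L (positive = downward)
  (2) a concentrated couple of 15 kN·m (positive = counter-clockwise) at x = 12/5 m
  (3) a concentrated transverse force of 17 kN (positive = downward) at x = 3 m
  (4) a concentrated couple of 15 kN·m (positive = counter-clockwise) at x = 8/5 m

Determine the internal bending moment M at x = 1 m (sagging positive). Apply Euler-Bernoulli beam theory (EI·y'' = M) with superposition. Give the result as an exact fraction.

M(1) = 619/160 kN·m

Load 1 — triangular load w₀=8 kN/m (0→w₀ over full span):
  M_1 = 3w₀Lx/20 - w₀L²/30 - w₀x³/(6L) = 3·8·4·1/20 - 8·4²/30 - 8·1³/(6·4) = 1/5 kN·m
Load 2 — applied couple M₀=15 kN·m at a=12/5 m (b=L-a=8/5):
  M_2 = R_Ax - M_A  [x≤a] with R_A=27/5, M_A=24/5 = (27/5)·1 - (24/5) = 3/5 kN·m
Load 3 — point force P=17 kN at a=3 m (b=L-a=1):
  M_3 = Pb²(3a+b)x/L³ - Pab²/L²  [x≤a] = 17·1²·(3·3+1)·1/4³ - 17·3·1²/4² = -17/32 kN·m
Load 4 — applied couple M₀=15 kN·m at a=8/5 m (b=L-a=12/5):
  M_4 = R_Ax - M_A  [x≤a] with R_A=27/5, M_A=9/5 = (27/5)·1 - (9/5) = 18/5 kN·m
Superposition: M = Σ M_i = 619/160 kN·m ≈ 3.868750 kN·m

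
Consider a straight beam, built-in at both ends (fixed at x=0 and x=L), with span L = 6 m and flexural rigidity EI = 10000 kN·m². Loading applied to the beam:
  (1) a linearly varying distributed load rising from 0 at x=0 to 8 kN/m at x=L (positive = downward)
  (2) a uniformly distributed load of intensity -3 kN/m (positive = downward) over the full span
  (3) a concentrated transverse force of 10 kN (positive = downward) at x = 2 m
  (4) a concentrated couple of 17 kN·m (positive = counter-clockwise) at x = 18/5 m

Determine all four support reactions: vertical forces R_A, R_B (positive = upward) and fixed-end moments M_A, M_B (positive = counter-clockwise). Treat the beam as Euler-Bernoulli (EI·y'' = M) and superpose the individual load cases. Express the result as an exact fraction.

Load 1 — triangular load w₀=8 kN/m (0→w₀ over full span):
  R_A = 3w₀L/20 = 3·8·6/20 = 36/5 kN
  M_A = w₀L²/30 = 8·6²/30 = 48/5 kN·m
  R_B = 7w₀L/20 = 7·8·6/20 = 84/5 kN
  M_B = -w₀L²/20 = -8·6²/20 = -72/5 kN·m
Load 2 — uniform load w=-3 kN/m over full span:
  R_A = wL/2 = (-3)·6/2 = -9 kN
  M_A = wL²/12 = (-3)·6²/12 = -9 kN·m
  R_B = wL/2 = (-3)·6/2 = -9 kN
  M_B = -wL²/12 = -(-3)·6²/12 = 9 kN·m
Load 3 — point force P=10 kN at a=2 m (b=L-a=4):
  R_A = Pb²(3a+b)/L³ = 10·4²·(3·2+4)/6³ = 200/27 kN
  M_A = Pab²/L² = 10·2·4²/6² = 80/9 kN·m
  R_B = Pa²(a+3b)/L³ = 10·2²·(2+3·4)/6³ = 70/27 kN
  M_B = -Pa²b/L² = -10·2²·4/6² = -40/9 kN·m
Load 4 — applied couple M₀=17 kN·m at a=18/5 m (b=L-a=12/5):
  R_A = 6M₀ab/L³ = 6·17·(18/5)·(12/5)/6³ = 102/25 kN
  M_A = M₀b(2a-b)/L² = 17·(12/5)·(2·(18/5)-(12/5))/6² = 136/25 kN·m
  R_B = -6M₀ab/L³ = -6·17·(18/5)·(12/5)/6³ = -102/25 kN
  M_B = M₀a(2b-a)/L² = 17·(18/5)·(2·(12/5)-(18/5))/6² = 51/25 kN·m
Superposition: R_A = 6539/675 kN, M_A = 3359/225 kN·m, R_B = 4261/675 kN, M_B = -1756/225 kN·m

R_A = 6539/675 kN, M_A = 3359/225 kN·m, R_B = 4261/675 kN, M_B = -1756/225 kN·m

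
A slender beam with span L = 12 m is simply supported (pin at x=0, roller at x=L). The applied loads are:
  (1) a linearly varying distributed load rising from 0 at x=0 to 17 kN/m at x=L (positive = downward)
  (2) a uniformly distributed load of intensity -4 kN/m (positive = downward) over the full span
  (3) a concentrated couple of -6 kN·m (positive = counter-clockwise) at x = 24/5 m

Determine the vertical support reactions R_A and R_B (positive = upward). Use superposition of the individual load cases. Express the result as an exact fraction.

Load 1 — triangular load w₀=17 kN/m (0→w₀ over full span):
  R_A = w₀L/6 = 17·12/6 = 34 kN
  R_B = w₀L/3 = 17·12/3 = 68 kN
Load 2 — uniform load w=-4 kN/m over full span:
  R_A = wL/2 = (-4)·12/2 = -24 kN
  R_B = wL/2 = (-4)·12/2 = -24 kN
Load 3 — applied couple M₀=-6 kN·m at a=24/5 m (b=L-a=36/5):
  R_A = M₀/L = (-6)/12 = -1/2 kN
  R_B = -M₀/L = -(-6)/12 = 1/2 kN
Superposition: R_A = 19/2 kN, R_B = 89/2 kN

R_A = 19/2 kN, R_B = 89/2 kN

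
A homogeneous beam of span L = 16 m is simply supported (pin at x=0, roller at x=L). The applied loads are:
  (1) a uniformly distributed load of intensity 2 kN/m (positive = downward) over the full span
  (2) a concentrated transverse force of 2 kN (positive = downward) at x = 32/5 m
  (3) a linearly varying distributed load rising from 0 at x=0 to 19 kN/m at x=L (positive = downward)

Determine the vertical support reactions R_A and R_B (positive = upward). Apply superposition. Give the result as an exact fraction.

Load 1 — uniform load w=2 kN/m over full span:
  R_A = wL/2 = 2·16/2 = 16 kN
  R_B = wL/2 = 2·16/2 = 16 kN
Load 2 — point force P=2 kN at a=32/5 m (b=L-a=48/5):
  R_A = Pb/L = 2·(48/5)/16 = 6/5 kN
  R_B = Pa/L = 2·(32/5)/16 = 4/5 kN
Load 3 — triangular load w₀=19 kN/m (0→w₀ over full span):
  R_A = w₀L/6 = 19·16/6 = 152/3 kN
  R_B = w₀L/3 = 19·16/3 = 304/3 kN
Superposition: R_A = 1018/15 kN, R_B = 1772/15 kN

R_A = 1018/15 kN, R_B = 1772/15 kN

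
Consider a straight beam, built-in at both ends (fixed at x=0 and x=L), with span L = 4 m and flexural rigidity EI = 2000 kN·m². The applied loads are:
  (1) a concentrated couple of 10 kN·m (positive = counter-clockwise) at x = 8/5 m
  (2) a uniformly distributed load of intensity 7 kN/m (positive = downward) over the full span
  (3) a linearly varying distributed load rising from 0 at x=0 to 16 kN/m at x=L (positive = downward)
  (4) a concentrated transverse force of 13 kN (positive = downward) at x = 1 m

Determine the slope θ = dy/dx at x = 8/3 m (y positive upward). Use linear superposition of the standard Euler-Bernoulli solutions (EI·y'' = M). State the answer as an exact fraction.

θ(8/3) = 7403/2430000 rad

Load 1 — applied couple M₀=10 kN·m at a=8/5 m (b=L-a=12/5):
  θ_1 = (R_Ax²/2 - M_Ax - M₀(x-a))/EI  [x>a] with R_A=18/5, M_A=6/5 = ((18/5)·(8/3)²/2 - (6/5)·(8/3) - 10·((8/3)-(8/5)))/2000 = -1/1875 rad
Load 2 — uniform load w=7 kN/m over full span:
  θ_2 = -wx(L-x)(L-2x)/(12EI) = -7·(8/3)·(4-(8/3))·(4-2·(8/3))/(12·2000) = 14/10125 rad
Load 3 — triangular load w₀=16 kN/m (0→w₀ over full span):
  θ_3 = -w₀(2x(L-x)(L-2x)(x+2L)+x²(L-x)²)/(120LEI) = -16·(2·(8/3)·(4-(8/3))·(4-2·(8/3))·((8/3)+2·4)+(8/3)²·(4-(8/3))²)/(120·4·2000) = 224/151875 rad
Load 4 — point force P=13 kN at a=1 m (b=L-a=3):
  θ_4 = Pa²(L-x)(2bL-(3b+a)(L-x))/(2L³EI)  [x>a] = 13·1²·(4-(8/3))·(2·3·4-(3·3+1)·(4-(8/3)))/(2·4³·2000) = 13/18000 rad
Superposition: θ = Σ θ_i = 7403/2430000 rad ≈ 0.003047 rad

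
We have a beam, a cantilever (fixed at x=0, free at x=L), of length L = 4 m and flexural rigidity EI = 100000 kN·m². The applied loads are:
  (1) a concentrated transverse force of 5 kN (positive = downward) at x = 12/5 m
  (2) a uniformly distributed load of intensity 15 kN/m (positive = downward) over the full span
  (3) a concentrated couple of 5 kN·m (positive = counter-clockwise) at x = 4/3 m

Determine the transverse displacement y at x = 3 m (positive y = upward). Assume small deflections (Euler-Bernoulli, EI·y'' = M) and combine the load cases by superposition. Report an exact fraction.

y(3) = -606149/180000000 m

Load 1 — point force P=5 kN at a=12/5 m (b=L-a=8/5):
  y_1 = -Pa²(3x-a)/(6EI)  [x>a] = -5·(12/5)²·(3·3-(12/5))/(6·100000) = -99/312500 m
Load 2 — uniform load w=15 kN/m over full span:
  y_2 = -wx²(x²-4Lx+6L²)/(24EI) = -15·3²·(3²-4·4·3+6·4²)/(24·100000) = -513/160000 m
Load 3 — applied couple M₀=5 kN·m at a=4/3 m (b=L-a=8/3):
  y_3 = M₀a(2x-a)/(2EI)  [x>a] = 5·(4/3)·(2·3-(4/3))/(2·100000) = 7/45000 m
Superposition: y = Σ y_i = -606149/180000000 m ≈ -0.003367 m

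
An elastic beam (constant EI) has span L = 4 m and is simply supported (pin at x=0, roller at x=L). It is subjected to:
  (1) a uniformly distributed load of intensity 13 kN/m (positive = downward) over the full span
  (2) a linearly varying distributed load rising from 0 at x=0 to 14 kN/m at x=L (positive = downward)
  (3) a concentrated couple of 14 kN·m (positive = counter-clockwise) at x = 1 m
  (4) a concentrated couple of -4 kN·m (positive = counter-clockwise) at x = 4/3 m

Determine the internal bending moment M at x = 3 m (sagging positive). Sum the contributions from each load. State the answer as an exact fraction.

Load 1 — uniform load w=13 kN/m over full span:
  M_1 = wx(L-x)/2 = 13·3·(4-3)/2 = 39/2 kN·m
Load 2 — triangular load w₀=14 kN/m (0→w₀ over full span):
  M_2 = w₀Lx/6 - w₀x³/(6L) = 14·4·3/6 - 14·3³/(6·4) = 49/4 kN·m
Load 3 — applied couple M₀=14 kN·m at a=1 m (b=L-a=3):
  M_3 = M₀x/L - M₀  [x>a] = 14·3/4 - 14 = -7/2 kN·m
Load 4 — applied couple M₀=-4 kN·m at a=4/3 m (b=L-a=8/3):
  M_4 = M₀x/L - M₀  [x>a] = (-4)·3/4 - (-4) = 1 kN·m
Superposition: M = Σ M_i = 117/4 kN·m ≈ 29.250000 kN·m

M(3) = 117/4 kN·m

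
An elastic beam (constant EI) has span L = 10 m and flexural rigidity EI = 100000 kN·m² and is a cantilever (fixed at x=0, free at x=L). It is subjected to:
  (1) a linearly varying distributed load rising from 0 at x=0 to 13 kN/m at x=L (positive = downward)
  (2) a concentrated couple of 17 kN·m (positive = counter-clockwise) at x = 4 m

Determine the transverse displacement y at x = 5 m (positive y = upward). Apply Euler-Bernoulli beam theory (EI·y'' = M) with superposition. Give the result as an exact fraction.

y(5) = -186833/4800000 m

Load 1 — triangular load w₀=13 kN/m (0→w₀ over full span):
  y_1 = (w₀Lx³/12-w₀L²x²/6-w₀x⁵/(120L))/EI = (13·10·5³/12-13·10²·5²/6-13·5⁵/(120·10))/100000 = -1573/38400 m
Load 2 — applied couple M₀=17 kN·m at a=4 m (b=L-a=6):
  y_2 = M₀a(2x-a)/(2EI)  [x>a] = 17·4·(2·5-4)/(2·100000) = 51/25000 m
Superposition: y = Σ y_i = -186833/4800000 m ≈ -0.038924 m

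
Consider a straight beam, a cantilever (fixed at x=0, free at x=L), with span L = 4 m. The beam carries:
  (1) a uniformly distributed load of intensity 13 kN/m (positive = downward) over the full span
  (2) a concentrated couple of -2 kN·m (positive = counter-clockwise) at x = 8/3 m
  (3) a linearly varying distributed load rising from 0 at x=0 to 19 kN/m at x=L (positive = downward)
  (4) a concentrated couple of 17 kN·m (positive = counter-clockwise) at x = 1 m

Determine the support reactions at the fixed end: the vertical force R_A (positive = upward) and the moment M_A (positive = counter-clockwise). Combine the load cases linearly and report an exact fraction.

R_A = 90 kN, M_A = 571/3 kN·m

Load 1 — uniform load w=13 kN/m over full span:
  R_A = wL = 13·4 = 52 kN
  M_A = wL²/2 = 13·4²/2 = 104 kN·m
Load 2 — applied couple M₀=-2 kN·m at a=8/3 m (b=L-a=4/3):
  R_A = 0 kN
  M_A = -M₀ = -(-2) = 2 kN·m
Load 3 — triangular load w₀=19 kN/m (0→w₀ over full span):
  R_A = w₀L/2 = 19·4/2 = 38 kN
  M_A = w₀L²/3 = 19·4²/3 = 304/3 kN·m
Load 4 — applied couple M₀=17 kN·m at a=1 m (b=L-a=3):
  R_A = 0 kN
  M_A = -M₀ = -17 kN·m
Superposition: R_A = 90 kN, M_A = 571/3 kN·m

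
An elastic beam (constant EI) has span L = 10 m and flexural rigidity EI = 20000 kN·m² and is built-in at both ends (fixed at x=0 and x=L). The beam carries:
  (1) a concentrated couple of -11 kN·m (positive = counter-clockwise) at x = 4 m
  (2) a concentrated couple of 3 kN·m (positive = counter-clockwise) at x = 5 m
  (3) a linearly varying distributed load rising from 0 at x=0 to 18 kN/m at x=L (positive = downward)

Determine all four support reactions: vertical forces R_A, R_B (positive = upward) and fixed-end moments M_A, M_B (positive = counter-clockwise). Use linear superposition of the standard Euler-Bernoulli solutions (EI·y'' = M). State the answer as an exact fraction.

Load 1 — applied couple M₀=-11 kN·m at a=4 m (b=L-a=6):
  R_A = 6M₀ab/L³ = 6·(-11)·4·6/10³ = -198/125 kN
  M_A = M₀b(2a-b)/L² = (-11)·6·(2·4-6)/10² = -33/25 kN·m
  R_B = -6M₀ab/L³ = -6·(-11)·4·6/10³ = 198/125 kN
  M_B = M₀a(2b-a)/L² = (-11)·4·(2·6-4)/10² = -88/25 kN·m
Load 2 — applied couple M₀=3 kN·m at a=5 m (b=L-a=5):
  R_A = 6M₀ab/L³ = 6·3·5·5/10³ = 9/20 kN
  M_A = M₀b(2a-b)/L² = 3·5·(2·5-5)/10² = 3/4 kN·m
  R_B = -6M₀ab/L³ = -6·3·5·5/10³ = -9/20 kN
  M_B = M₀a(2b-a)/L² = 3·5·(2·5-5)/10² = 3/4 kN·m
Load 3 — triangular load w₀=18 kN/m (0→w₀ over full span):
  R_A = 3w₀L/20 = 3·18·10/20 = 27 kN
  M_A = w₀L²/30 = 18·10²/30 = 60 kN·m
  R_B = 7w₀L/20 = 7·18·10/20 = 63 kN
  M_B = -w₀L²/20 = -18·10²/20 = -90 kN·m
Superposition: R_A = 12933/500 kN, M_A = 5943/100 kN·m, R_B = 32067/500 kN, M_B = -9277/100 kN·m

R_A = 12933/500 kN, M_A = 5943/100 kN·m, R_B = 32067/500 kN, M_B = -9277/100 kN·m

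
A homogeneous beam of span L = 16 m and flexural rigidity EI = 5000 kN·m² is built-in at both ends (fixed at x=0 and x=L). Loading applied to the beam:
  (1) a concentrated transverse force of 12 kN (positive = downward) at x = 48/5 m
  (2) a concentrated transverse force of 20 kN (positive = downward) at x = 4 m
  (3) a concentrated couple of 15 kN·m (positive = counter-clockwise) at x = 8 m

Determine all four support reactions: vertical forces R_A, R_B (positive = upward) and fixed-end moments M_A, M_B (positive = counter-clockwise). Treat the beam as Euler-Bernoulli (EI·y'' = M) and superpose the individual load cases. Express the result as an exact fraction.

Load 1 — point force P=12 kN at a=48/5 m (b=L-a=32/5):
  R_A = Pb²(3a+b)/L³ = 12·(32/5)²·(3·(48/5)+(32/5))/16³ = 528/125 kN
  M_A = Pab²/L² = 12·(48/5)·(32/5)²/16² = 2304/125 kN·m
  R_B = Pa²(a+3b)/L³ = 12·(48/5)²·((48/5)+3·(32/5))/16³ = 972/125 kN
  M_B = -Pa²b/L² = -12·(48/5)²·(32/5)/16² = -3456/125 kN·m
Load 2 — point force P=20 kN at a=4 m (b=L-a=12):
  R_A = Pb²(3a+b)/L³ = 20·12²·(3·4+12)/16³ = 135/8 kN
  M_A = Pab²/L² = 20·4·12²/16² = 45 kN·m
  R_B = Pa²(a+3b)/L³ = 20·4²·(4+3·12)/16³ = 25/8 kN
  M_B = -Pa²b/L² = -20·4²·12/16² = -15 kN·m
Load 3 — applied couple M₀=15 kN·m at a=8 m (b=L-a=8):
  R_A = 6M₀ab/L³ = 6·15·8·8/16³ = 45/32 kN
  M_A = M₀b(2a-b)/L² = 15·8·(2·8-8)/16² = 15/4 kN·m
  R_B = -6M₀ab/L³ = -6·15·8·8/16³ = -45/32 kN
  M_B = M₀a(2b-a)/L² = 15·8·(2·8-8)/16² = 15/4 kN·m
Superposition: R_A = 90021/4000 kN, M_A = 33591/500 kN·m, R_B = 37979/4000 kN, M_B = -19449/500 kN·m

R_A = 90021/4000 kN, M_A = 33591/500 kN·m, R_B = 37979/4000 kN, M_B = -19449/500 kN·m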